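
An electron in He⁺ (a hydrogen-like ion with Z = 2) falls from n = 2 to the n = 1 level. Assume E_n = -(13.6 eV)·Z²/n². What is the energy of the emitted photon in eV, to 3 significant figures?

40.8 eV

The Bohr energies scale as Z², so for Z = 2: E_n = −54.40/n² eV.
E_2 = −54.40/4 = −13.60 eV and E_1 = −54.40/1 = −54.40 eV.
The photon energy is |E_2 − E_1| = 40.8 eV.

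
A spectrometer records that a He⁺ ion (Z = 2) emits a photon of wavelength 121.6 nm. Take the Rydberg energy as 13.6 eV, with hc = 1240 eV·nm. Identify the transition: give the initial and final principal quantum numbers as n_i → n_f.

n_i = 4, n_f = 2

The photon energy is ΔE = hc/λ = 1240 / 121.6 = 10.20 eV.
With Z = 2, ΔE = 54.40 × (1/n_f² − 1/n_i²), so 1/n_f² − 1/n_i² = 0.1875.
Trying n_f = 2 gives 1/n_i² = 0.06255, i.e. n_i ≈ 4; this pair matches.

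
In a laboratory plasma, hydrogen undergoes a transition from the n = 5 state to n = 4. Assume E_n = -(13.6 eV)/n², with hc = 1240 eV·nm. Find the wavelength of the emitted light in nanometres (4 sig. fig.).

4052 nm

ΔE = 13.60 × (1/4² − 1/5²) = 13.60 × 0.02250 = 0.3060 eV.
λ = hc/ΔE = 1240 / 0.3060 = 4052 nm.
This line belongs to the Brackett series.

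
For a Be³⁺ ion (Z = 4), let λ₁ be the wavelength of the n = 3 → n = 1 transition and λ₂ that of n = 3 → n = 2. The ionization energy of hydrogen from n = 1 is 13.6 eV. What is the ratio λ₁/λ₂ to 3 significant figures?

0.156

λ ∝ 1/ΔE ∝ 1/(1/n_f² − 1/n_i²), and the Z² and hc factors cancel in the ratio.
λ₁/λ₂ = (1/2² − 1/3²)/(1/1² − 1/3²) = 0.1389/0.8889 = 0.156.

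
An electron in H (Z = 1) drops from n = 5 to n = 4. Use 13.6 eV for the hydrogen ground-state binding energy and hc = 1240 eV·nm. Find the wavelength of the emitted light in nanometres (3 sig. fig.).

4050 nm

ΔE = 13.60 × (1/4² − 1/5²) = 13.60 × 0.02250 = 0.3060 eV.
λ = hc/ΔE = 1240 / 0.3060 = 4050 nm.
This line belongs to the Brackett series.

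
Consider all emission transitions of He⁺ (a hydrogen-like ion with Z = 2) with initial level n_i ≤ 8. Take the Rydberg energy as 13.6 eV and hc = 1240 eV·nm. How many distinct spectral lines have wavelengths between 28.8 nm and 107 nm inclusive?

4

Enumerate all n_i → n_f pairs with 1 ≤ n_f < n_i ≤ 8 and compute λ = 1240 / [13.6·4·(1/n_f² − 1/n_i²)].
Lines falling in [28.8, 107] nm: 2→1 (30.39 nm), 8→2 (97.25 nm), 7→2 (99.28 nm), 6→2 (102.6 nm).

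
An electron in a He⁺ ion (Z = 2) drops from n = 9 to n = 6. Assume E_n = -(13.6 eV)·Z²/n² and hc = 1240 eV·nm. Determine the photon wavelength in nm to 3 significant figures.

1480 nm

For Z = 2 the level energies scale as Z², so the effective Rydberg energy is 13.6 × 4 = 54.40 eV.
ΔE = 54.40 × (1/6² − 1/9²) = 54.40 × 0.01543 = 0.8395 eV.
λ = hc/ΔE = 1240 / 0.8395 = 1480 nm.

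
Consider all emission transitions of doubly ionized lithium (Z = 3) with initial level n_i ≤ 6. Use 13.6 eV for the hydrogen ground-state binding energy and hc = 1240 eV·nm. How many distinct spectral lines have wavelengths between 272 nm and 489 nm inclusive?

Enumerate all n_i → n_f pairs with 1 ≤ n_f < n_i ≤ 6 and compute λ = 1240 / [13.6·9·(1/n_f² − 1/n_i²)].
Lines falling in [272, 489] nm: 6→4 (291.8 nm), 5→4 (450.3 nm).

2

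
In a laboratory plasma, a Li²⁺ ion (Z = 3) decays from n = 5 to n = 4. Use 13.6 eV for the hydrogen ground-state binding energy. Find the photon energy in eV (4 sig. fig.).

The Bohr energies scale as Z², so for Z = 3: E_n = −122.4/n² eV.
E_5 = −122.4/25 = −4.896 eV and E_4 = −122.4/16 = −7.650 eV.
The photon energy is |E_5 − E_4| = 2.754 eV.

2.754 eV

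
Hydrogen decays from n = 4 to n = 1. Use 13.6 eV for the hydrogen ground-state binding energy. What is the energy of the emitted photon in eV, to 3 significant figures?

12.8 eV

E_4 = −13.60/16 = −0.8500 eV and E_1 = −13.60/1 = −13.60 eV.
The photon energy is |E_4 − E_1| = 12.8 eV.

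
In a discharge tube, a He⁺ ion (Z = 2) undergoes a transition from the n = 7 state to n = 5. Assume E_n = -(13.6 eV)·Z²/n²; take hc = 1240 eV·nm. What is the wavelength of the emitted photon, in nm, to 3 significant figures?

For Z = 2 the level energies scale as Z², so the effective Rydberg energy is 13.6 × 4 = 54.40 eV.
ΔE = 54.40 × (1/5² − 1/7²) = 54.40 × 0.01959 = 1.066 eV.
λ = hc/ΔE = 1240 / 1.066 = 1160 nm.

1160 nm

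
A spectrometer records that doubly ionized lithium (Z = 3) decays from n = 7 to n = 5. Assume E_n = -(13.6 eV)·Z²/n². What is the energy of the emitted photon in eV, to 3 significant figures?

The Bohr energies scale as Z², so for Z = 3: E_n = −122.4/n² eV.
E_7 = −122.4/49 = −2.498 eV and E_5 = −122.4/25 = −4.896 eV.
The photon energy is |E_7 − E_5| = 2.40 eV.

2.40 eV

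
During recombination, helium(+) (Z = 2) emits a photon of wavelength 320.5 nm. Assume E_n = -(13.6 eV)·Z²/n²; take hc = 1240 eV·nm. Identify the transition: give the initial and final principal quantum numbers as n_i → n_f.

n_i = 5, n_f = 3

The photon energy is ΔE = hc/λ = 1240 / 320.5 = 3.869 eV.
With Z = 2, ΔE = 54.40 × (1/n_f² − 1/n_i²), so 1/n_f² − 1/n_i² = 0.07112.
Trying n_f = 3 gives 1/n_i² = 0.03999, i.e. n_i ≈ 5; this pair matches.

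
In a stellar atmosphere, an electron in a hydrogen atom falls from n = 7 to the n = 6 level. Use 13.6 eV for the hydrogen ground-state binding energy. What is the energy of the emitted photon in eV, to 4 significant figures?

0.1002 eV

E_7 = −13.60/49 = −0.2776 eV and E_6 = −13.60/36 = −0.3778 eV.
The photon energy is |E_7 − E_6| = 0.1002 eV.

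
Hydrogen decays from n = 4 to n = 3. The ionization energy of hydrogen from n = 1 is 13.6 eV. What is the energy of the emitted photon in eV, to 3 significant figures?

E_4 = −13.60/16 = −0.8500 eV and E_3 = −13.60/9 = −1.511 eV.
The photon energy is |E_4 − E_3| = 0.661 eV.

0.661 eV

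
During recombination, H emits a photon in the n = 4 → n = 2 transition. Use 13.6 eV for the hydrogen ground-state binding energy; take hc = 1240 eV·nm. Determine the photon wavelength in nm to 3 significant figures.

ΔE = 13.60 × (1/2² − 1/4²) = 13.60 × 0.1875 = 2.550 eV.
λ = hc/ΔE = 1240 / 2.550 = 486 nm.

486 nm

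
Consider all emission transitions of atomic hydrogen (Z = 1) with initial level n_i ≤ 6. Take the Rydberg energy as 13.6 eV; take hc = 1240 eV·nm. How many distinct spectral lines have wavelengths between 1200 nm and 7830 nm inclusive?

5

Enumerate all n_i → n_f pairs with 1 ≤ n_f < n_i ≤ 6 and compute λ = 1240 / [13.6·1·(1/n_f² − 1/n_i²)].
Lines falling in [1200, 7830] nm: 5→3 (1282 nm), 4→3 (1876 nm), 6→4 (2626 nm), 5→4 (4052 nm), 6→5 (7460 nm).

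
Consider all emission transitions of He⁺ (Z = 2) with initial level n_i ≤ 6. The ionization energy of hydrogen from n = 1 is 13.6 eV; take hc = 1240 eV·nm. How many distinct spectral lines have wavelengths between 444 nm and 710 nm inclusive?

2

Enumerate all n_i → n_f pairs with 1 ≤ n_f < n_i ≤ 6 and compute λ = 1240 / [13.6·4·(1/n_f² − 1/n_i²)].
Lines falling in [444, 710] nm: 4→3 (468.9 nm), 6→4 (656.5 nm).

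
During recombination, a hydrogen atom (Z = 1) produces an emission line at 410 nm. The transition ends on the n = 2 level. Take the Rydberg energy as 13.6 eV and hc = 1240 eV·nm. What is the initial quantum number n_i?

n_i = 6

The photon energy is ΔE = hc/λ = 1240 / 410 = 3.024 eV.
With Z = 1, ΔE = 13.60 × (1/n_f² − 1/n_i²), so 1/n_f² − 1/n_i² = 0.2224.
With n_f = 2: 1/n_i² = 1/4 − 0.2224 = 0.02762, so n_i ≈ 6.02.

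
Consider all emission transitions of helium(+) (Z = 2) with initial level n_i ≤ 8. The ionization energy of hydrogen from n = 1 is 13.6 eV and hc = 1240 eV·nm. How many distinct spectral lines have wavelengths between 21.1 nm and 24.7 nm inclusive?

Enumerate all n_i → n_f pairs with 1 ≤ n_f < n_i ≤ 8 and compute λ = 1240 / [13.6·4·(1/n_f² − 1/n_i²)].
Lines falling in [21.1, 24.7] nm: 8→1 (23.16 nm), 7→1 (23.27 nm), 6→1 (23.45 nm), 5→1 (23.74 nm), 4→1 (24.31 nm).

5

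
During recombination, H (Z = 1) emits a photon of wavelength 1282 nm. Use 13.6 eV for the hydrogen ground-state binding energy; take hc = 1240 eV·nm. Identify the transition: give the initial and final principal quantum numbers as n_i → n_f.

The photon energy is ΔE = hc/λ = 1240 / 1282 = 0.9672 eV.
With Z = 1, ΔE = 13.60 × (1/n_f² − 1/n_i²), so 1/n_f² − 1/n_i² = 0.07112.
Trying n_f = 3 gives 1/n_i² = 0.03999, i.e. n_i ≈ 5; this pair matches.

n_i = 5, n_f = 3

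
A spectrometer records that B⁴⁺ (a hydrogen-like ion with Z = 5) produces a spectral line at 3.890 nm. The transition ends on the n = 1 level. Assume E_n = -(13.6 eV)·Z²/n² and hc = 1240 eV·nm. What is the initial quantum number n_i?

The photon energy is ΔE = hc/λ = 1240 / 3.890 = 318.8 eV.
With Z = 5, ΔE = 340.0 × (1/n_f² − 1/n_i²), so 1/n_f² − 1/n_i² = 0.9375.
With n_f = 1: 1/n_i² = 1/1 − 0.9375 = 0.06245, so n_i ≈ 4.00.

n_i = 4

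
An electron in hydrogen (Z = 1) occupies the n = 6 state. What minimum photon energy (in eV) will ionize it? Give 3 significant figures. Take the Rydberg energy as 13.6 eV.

0.378 eV

E_6 = −13.60/36 = −0.378 eV, so ionization (to E = 0) requires 0.378 eV.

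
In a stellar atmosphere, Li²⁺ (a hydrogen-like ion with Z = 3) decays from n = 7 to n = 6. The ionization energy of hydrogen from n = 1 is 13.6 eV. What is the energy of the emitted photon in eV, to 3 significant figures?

The Bohr energies scale as Z², so for Z = 3: E_n = −122.4/n² eV.
E_7 = −122.4/49 = −2.498 eV and E_6 = −122.4/36 = −3.400 eV.
The photon energy is |E_7 − E_6| = 0.902 eV.

0.902 eV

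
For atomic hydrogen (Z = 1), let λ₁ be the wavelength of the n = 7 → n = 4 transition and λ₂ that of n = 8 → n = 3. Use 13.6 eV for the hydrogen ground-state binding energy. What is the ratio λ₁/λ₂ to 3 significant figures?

λ ∝ 1/ΔE ∝ 1/(1/n_f² − 1/n_i²), and the Z² and hc factors cancel in the ratio.
λ₁/λ₂ = (1/3² − 1/8²)/(1/4² − 1/7²) = 0.09549/0.04209 = 2.27.

2.27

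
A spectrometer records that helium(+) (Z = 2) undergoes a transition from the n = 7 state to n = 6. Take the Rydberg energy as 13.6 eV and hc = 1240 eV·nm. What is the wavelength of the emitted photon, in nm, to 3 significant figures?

For Z = 2 the level energies scale as Z², so the effective Rydberg energy is 13.6 × 4 = 54.40 eV.
ΔE = 54.40 × (1/6² − 1/7²) = 54.40 × 0.007370 = 0.4009 eV.
λ = hc/ΔE = 1240 / 0.4009 = 3090 nm.

3090 nm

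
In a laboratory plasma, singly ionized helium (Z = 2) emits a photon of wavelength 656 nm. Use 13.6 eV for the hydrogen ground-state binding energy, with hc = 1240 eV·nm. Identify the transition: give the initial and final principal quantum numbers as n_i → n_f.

n_i = 6, n_f = 4

The photon energy is ΔE = hc/λ = 1240 / 656 = 1.890 eV.
With Z = 2, ΔE = 54.40 × (1/n_f² − 1/n_i²), so 1/n_f² − 1/n_i² = 0.03475.
Trying n_f = 4 gives 1/n_i² = 0.02775, i.e. n_i ≈ 6; this pair matches.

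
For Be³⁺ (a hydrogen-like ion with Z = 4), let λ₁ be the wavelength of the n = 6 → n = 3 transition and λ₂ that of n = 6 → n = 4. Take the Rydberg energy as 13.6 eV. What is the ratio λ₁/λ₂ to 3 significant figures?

λ ∝ 1/ΔE ∝ 1/(1/n_f² − 1/n_i²), and the Z² and hc factors cancel in the ratio.
λ₁/λ₂ = (1/4² − 1/6²)/(1/3² − 1/6²) = 0.03472/0.08333 = 0.417.

0.417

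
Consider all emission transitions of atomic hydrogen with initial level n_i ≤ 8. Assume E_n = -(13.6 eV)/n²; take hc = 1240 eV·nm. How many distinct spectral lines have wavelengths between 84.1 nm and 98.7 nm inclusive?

5

Enumerate all n_i → n_f pairs with 1 ≤ n_f < n_i ≤ 8 and compute λ = 1240 / [13.6·1·(1/n_f² − 1/n_i²)].
Lines falling in [84.1, 98.7] nm: 8→1 (92.62 nm), 7→1 (93.08 nm), 6→1 (93.78 nm), 5→1 (94.98 nm), 4→1 (97.25 nm).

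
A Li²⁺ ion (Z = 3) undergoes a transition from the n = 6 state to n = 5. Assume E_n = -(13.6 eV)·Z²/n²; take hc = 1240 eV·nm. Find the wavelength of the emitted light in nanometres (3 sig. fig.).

829 nm

For Z = 3 the level energies scale as Z², so the effective Rydberg energy is 13.6 × 9 = 122.4 eV.
ΔE = 122.4 × (1/5² − 1/6²) = 122.4 × 0.01222 = 1.496 eV.
λ = hc/ΔE = 1240 / 1.496 = 829 nm.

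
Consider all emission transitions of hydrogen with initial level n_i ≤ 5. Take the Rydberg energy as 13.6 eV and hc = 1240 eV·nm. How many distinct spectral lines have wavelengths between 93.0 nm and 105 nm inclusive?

3

Enumerate all n_i → n_f pairs with 1 ≤ n_f < n_i ≤ 5 and compute λ = 1240 / [13.6·1·(1/n_f² − 1/n_i²)].
Lines falling in [93.0, 105] nm: 5→1 (94.98 nm), 4→1 (97.25 nm), 3→1 (102.6 nm).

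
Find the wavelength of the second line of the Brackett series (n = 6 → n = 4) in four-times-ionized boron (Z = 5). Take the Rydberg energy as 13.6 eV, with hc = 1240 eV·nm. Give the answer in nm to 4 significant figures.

105.0 nm

The Brackett series terminates on n_f = 4; the second line has n_i = 4+2 = 6.
ΔE = 340.0 × (1/4² − 1/6²) = 11.81 eV.
λ = 1240 / 11.81 = 105.0 nm.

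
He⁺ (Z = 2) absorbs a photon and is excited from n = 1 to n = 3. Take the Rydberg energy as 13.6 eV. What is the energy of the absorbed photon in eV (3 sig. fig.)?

The Bohr energies scale as Z², so for Z = 2: E_n = −54.40/n² eV.
E_3 = −54.40/9 = −6.044 eV and E_1 = −54.40/1 = −54.40 eV.
The photon energy is |E_3 − E_1| = 48.4 eV.

48.4 eV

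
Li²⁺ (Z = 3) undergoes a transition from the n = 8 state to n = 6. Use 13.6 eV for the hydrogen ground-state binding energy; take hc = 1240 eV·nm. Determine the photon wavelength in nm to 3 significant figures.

834 nm

For Z = 3 the level energies scale as Z², so the effective Rydberg energy is 13.6 × 9 = 122.4 eV.
ΔE = 122.4 × (1/6² − 1/8²) = 122.4 × 0.01215 = 1.488 eV.
λ = hc/ΔE = 1240 / 1.488 = 834 nm.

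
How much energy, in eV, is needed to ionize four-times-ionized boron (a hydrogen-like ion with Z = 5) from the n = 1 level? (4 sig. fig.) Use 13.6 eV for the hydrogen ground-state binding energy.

340.0 eV

E_n = −13.6 Z²/n² = −340.0/n² eV for Z = 5.
E_1 = −340.0/1 = −340.0 eV, so ionization (to E = 0) requires 340.0 eV.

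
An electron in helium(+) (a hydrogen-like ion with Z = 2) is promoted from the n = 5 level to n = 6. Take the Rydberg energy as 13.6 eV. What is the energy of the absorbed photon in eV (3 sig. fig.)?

The Bohr energies scale as Z², so for Z = 2: E_n = −54.40/n² eV.
E_6 = −54.40/36 = −1.511 eV and E_5 = −54.40/25 = −2.176 eV.
The photon energy is |E_6 − E_5| = 0.665 eV.

0.665 eV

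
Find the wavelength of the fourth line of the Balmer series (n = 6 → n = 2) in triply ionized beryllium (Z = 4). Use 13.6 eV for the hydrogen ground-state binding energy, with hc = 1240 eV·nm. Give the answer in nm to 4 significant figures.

The Balmer series terminates on n_f = 2; the fourth line has n_i = 2+4 = 6.
ΔE = 217.6 × (1/2² − 1/6²) = 48.36 eV.
λ = 1240 / 48.36 = 25.64 nm.

25.64 nm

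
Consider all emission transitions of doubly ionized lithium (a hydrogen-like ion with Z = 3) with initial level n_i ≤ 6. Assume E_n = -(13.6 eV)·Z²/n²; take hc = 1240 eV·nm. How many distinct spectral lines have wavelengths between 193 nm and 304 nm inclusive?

Enumerate all n_i → n_f pairs with 1 ≤ n_f < n_i ≤ 6 and compute λ = 1240 / [13.6·9·(1/n_f² − 1/n_i²)].
Lines falling in [193, 304] nm: 4→3 (208.4 nm), 6→4 (291.8 nm).

2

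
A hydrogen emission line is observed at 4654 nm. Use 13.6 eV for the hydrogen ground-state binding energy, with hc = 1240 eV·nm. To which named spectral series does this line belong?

Pfund

ΔE = 1240/4654 = 0.2664 eV.
This matches 13.6 × (1/5² − 1/7²), so n_f = 5: the Pfund series.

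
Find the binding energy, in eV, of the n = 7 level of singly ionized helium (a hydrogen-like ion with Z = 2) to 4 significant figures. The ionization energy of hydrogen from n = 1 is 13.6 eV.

1.110 eV

E_n = −13.6 Z²/n² = −54.40/n² eV for Z = 2.
E_7 = −54.40/49 = −1.110 eV, so ionization (to E = 0) requires 1.110 eV.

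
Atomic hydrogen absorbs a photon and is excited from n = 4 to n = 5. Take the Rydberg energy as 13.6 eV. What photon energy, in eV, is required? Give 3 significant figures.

E_5 = −13.60/25 = −0.5440 eV and E_4 = −13.60/16 = −0.8500 eV.
The photon energy is |E_5 − E_4| = 0.306 eV.

0.306 eV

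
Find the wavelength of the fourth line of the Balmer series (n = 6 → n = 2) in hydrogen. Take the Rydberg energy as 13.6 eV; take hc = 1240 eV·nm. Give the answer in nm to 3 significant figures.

The Balmer series terminates on n_f = 2; the fourth line has n_i = 2+4 = 6.
ΔE = 13.60 × (1/2² − 1/6²) = 3.022 eV.
λ = 1240 / 3.022 = 410 nm.

410 nm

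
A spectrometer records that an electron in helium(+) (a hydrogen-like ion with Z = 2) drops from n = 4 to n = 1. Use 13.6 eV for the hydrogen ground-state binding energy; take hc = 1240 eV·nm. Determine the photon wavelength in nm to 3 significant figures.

24.3 nm

For Z = 2 the level energies scale as Z², so the effective Rydberg energy is 13.6 × 4 = 54.40 eV.
ΔE = 54.40 × (1/1² − 1/4²) = 54.40 × 0.9375 = 51.00 eV.
λ = hc/ΔE = 1240 / 51.00 = 24.3 nm.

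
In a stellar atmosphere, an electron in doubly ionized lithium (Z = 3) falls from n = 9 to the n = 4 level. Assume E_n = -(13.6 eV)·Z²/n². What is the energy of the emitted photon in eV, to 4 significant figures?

6.139 eV

The Bohr energies scale as Z², so for Z = 3: E_n = −122.4/n² eV.
E_9 = −122.4/81 = −1.511 eV and E_4 = −122.4/16 = −7.650 eV.
The photon energy is |E_9 − E_4| = 6.139 eV.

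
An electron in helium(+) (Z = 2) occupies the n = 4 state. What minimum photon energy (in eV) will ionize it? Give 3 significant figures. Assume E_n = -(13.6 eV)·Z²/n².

E_n = −13.6 Z²/n² = −54.40/n² eV for Z = 2.
E_4 = −54.40/16 = −3.40 eV, so ionization (to E = 0) requires 3.40 eV.

3.40 eV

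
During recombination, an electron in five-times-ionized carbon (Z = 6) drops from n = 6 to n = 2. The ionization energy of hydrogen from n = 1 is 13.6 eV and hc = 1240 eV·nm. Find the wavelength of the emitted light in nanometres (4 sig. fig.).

11.40 nm

For Z = 6 the level energies scale as Z², so the effective Rydberg energy is 13.6 × 36 = 489.6 eV.
ΔE = 489.6 × (1/2² − 1/6²) = 489.6 × 0.2222 = 108.8 eV.
λ = hc/ΔE = 1240 / 108.8 = 11.40 nm.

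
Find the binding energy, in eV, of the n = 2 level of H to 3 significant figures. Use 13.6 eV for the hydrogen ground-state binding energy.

3.40 eV

E_2 = −13.60/4 = −3.40 eV, so ionization (to E = 0) requires 3.40 eV.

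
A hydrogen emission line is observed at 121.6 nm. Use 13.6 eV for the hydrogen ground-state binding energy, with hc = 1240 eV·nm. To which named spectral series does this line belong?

Lyman

ΔE = 1240/121.6 = 10.20 eV.
This matches 13.6 × (1/1² − 1/2²), so n_f = 1: the Lyman series.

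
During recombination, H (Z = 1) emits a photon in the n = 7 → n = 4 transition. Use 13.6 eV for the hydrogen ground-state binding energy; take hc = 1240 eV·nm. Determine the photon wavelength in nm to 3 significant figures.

2170 nm

ΔE = 13.60 × (1/4² − 1/7²) = 13.60 × 0.04209 = 0.5724 eV.
λ = hc/ΔE = 1240 / 0.5724 = 2170 nm.
This line belongs to the Brackett series.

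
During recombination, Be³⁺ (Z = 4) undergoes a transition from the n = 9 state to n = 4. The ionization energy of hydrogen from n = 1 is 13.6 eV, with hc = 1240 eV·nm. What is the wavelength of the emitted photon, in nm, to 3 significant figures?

For Z = 4 the level energies scale as Z², so the effective Rydberg energy is 13.6 × 16 = 217.6 eV.
ΔE = 217.6 × (1/4² − 1/9²) = 217.6 × 0.05015 = 10.91 eV.
λ = hc/ΔE = 1240 / 10.91 = 114 nm.

114 nm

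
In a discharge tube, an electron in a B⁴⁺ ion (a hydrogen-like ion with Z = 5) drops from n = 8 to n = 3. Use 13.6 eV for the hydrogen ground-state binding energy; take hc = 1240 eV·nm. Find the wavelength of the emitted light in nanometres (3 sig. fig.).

For Z = 5 the level energies scale as Z², so the effective Rydberg energy is 13.6 × 25 = 340.0 eV.
ΔE = 340.0 × (1/3² − 1/8²) = 340.0 × 0.09549 = 32.47 eV.
λ = hc/ΔE = 1240 / 32.47 = 38.2 nm.

38.2 nm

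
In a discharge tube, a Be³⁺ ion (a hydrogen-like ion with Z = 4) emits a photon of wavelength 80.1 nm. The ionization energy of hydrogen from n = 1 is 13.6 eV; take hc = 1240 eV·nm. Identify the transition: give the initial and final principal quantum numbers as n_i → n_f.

n_i = 5, n_f = 3

The photon energy is ΔE = hc/λ = 1240 / 80.1 = 15.48 eV.
With Z = 4, ΔE = 217.6 × (1/n_f² − 1/n_i²), so 1/n_f² − 1/n_i² = 0.07114.
Trying n_f = 3 gives 1/n_i² = 0.03997, i.e. n_i ≈ 5; this pair matches.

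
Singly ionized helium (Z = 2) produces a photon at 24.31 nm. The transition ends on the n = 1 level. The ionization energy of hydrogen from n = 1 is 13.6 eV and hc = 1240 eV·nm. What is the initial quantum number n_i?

The photon energy is ΔE = hc/λ = 1240 / 24.31 = 51.01 eV.
With Z = 2, ΔE = 54.40 × (1/n_f² − 1/n_i²), so 1/n_f² − 1/n_i² = 0.9376.
With n_f = 1: 1/n_i² = 1/1 − 0.9376 = 0.06236, so n_i ≈ 4.00.

n_i = 4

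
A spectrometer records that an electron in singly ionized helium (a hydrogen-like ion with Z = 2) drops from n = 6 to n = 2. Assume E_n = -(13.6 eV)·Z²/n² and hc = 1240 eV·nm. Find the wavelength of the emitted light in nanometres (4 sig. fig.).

For Z = 2 the level energies scale as Z², so the effective Rydberg energy is 13.6 × 4 = 54.40 eV.
ΔE = 54.40 × (1/2² − 1/6²) = 54.40 × 0.2222 = 12.09 eV.
λ = hc/ΔE = 1240 / 12.09 = 102.6 nm.

102.6 nm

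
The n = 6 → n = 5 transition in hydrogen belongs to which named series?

The series is set by the lower level: n_f = 5 is the Pfund series.

Pfund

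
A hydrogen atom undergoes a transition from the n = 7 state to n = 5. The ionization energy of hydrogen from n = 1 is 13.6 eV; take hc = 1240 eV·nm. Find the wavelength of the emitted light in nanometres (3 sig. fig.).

ΔE = 13.60 × (1/5² − 1/7²) = 13.60 × 0.01959 = 0.2664 eV.
λ = hc/ΔE = 1240 / 0.2664 = 4650 nm.
This line belongs to the Pfund series.

4650 nm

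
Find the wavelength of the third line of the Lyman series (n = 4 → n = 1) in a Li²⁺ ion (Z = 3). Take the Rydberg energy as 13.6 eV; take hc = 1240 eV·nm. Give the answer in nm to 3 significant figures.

10.8 nm

The Lyman series terminates on n_f = 1; the third line has n_i = 1+3 = 4.
ΔE = 122.4 × (1/1² − 1/4²) = 114.8 eV.
λ = 1240 / 114.8 = 10.8 nm.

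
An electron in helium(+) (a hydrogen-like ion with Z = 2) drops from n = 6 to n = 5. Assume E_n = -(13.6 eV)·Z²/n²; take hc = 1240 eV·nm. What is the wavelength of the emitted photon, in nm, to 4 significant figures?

For Z = 2 the level energies scale as Z², so the effective Rydberg energy is 13.6 × 4 = 54.40 eV.
ΔE = 54.40 × (1/5² − 1/6²) = 54.40 × 0.01222 = 0.6649 eV.
λ = hc/ΔE = 1240 / 0.6649 = 1865 nm.

1865 nm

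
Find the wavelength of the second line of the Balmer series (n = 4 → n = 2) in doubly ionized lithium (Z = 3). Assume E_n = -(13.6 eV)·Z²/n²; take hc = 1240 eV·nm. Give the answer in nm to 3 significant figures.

54.0 nm

The Balmer series terminates on n_f = 2; the second line has n_i = 2+2 = 4.
ΔE = 122.4 × (1/2² − 1/4²) = 22.95 eV.
λ = 1240 / 22.95 = 54.0 nm.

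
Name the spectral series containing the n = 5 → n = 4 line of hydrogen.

The series is set by the lower level: n_f = 4 is the Brackett series.

Brackett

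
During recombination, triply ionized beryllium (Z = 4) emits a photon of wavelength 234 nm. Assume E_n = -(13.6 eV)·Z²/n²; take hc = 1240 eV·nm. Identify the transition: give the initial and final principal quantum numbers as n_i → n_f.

The photon energy is ΔE = hc/λ = 1240 / 234 = 5.299 eV.
With Z = 4, ΔE = 217.6 × (1/n_f² − 1/n_i²), so 1/n_f² − 1/n_i² = 0.02435.
Trying n_f = 5 gives 1/n_i² = 0.01565, i.e. n_i ≈ 8; this pair matches.

n_i = 8, n_f = 5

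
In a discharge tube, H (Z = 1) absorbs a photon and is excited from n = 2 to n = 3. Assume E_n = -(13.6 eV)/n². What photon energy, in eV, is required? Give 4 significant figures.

E_3 = −13.60/9 = −1.511 eV and E_2 = −13.60/4 = −3.400 eV.
The photon energy is |E_3 − E_2| = 1.889 eV.

1.889 eV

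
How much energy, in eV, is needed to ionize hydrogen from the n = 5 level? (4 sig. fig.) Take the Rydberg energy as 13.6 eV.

E_5 = −13.60/25 = −0.5440 eV, so ionization (to E = 0) requires 0.5440 eV.

0.5440 eV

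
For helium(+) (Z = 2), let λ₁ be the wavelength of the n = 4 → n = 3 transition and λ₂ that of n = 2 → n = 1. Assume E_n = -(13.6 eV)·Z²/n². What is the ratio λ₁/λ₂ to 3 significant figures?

15.4

λ ∝ 1/ΔE ∝ 1/(1/n_f² − 1/n_i²), and the Z² and hc factors cancel in the ratio.
λ₁/λ₂ = (1/1² − 1/2²)/(1/3² − 1/4²) = 0.7500/0.04861 = 15.4.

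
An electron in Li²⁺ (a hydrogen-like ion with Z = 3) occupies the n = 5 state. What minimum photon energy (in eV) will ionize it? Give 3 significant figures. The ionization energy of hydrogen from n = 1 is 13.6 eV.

E_n = −13.6 Z²/n² = −122.4/n² eV for Z = 3.
E_5 = −122.4/25 = −4.90 eV, so ionization (to E = 0) requires 4.90 eV.

4.90 eV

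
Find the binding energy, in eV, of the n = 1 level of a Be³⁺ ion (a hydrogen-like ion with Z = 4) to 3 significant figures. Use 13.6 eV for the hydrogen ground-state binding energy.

218 eV

E_n = −13.6 Z²/n² = −217.6/n² eV for Z = 4.
E_1 = −217.6/1 = −218 eV, so ionization (to E = 0) requires 218 eV.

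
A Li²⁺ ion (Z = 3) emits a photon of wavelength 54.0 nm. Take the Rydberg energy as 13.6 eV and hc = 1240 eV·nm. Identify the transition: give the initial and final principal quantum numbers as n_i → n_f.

n_i = 4, n_f = 2

The photon energy is ΔE = hc/λ = 1240 / 54.0 = 22.96 eV.
With Z = 3, ΔE = 122.4 × (1/n_f² − 1/n_i²), so 1/n_f² − 1/n_i² = 0.1876.
Trying n_f = 2 gives 1/n_i² = 0.06239, i.e. n_i ≈ 4; this pair matches.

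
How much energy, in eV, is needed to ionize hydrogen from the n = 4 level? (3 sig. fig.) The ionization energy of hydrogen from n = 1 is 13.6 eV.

E_4 = −13.60/16 = −0.850 eV, so ionization (to E = 0) requires 0.850 eV.

0.850 eV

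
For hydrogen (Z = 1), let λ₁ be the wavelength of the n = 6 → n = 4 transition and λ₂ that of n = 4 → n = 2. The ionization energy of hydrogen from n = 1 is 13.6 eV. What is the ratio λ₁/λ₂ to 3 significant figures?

5.40

λ ∝ 1/ΔE ∝ 1/(1/n_f² − 1/n_i²), and the Z² and hc factors cancel in the ratio.
λ₁/λ₂ = (1/2² − 1/4²)/(1/4² − 1/6²) = 0.1875/0.03472 = 5.40.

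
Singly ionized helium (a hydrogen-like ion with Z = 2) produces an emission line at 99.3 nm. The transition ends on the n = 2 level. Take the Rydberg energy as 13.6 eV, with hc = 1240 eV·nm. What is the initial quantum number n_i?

n_i = 7

The photon energy is ΔE = hc/λ = 1240 / 99.3 = 12.49 eV.
With Z = 2, ΔE = 54.40 × (1/n_f² − 1/n_i²), so 1/n_f² − 1/n_i² = 0.2295.
With n_f = 2: 1/n_i² = 1/4 − 0.2295 = 0.02045, so n_i ≈ 6.99.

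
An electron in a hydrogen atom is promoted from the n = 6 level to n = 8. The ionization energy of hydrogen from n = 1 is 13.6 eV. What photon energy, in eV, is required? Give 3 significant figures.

E_8 = −13.60/64 = −0.2125 eV and E_6 = −13.60/36 = −0.3778 eV.
The photon energy is |E_8 − E_6| = 0.165 eV.

0.165 eV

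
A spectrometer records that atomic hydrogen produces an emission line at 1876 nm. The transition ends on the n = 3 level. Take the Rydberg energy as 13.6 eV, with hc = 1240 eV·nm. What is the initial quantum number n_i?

n_i = 4

The photon energy is ΔE = hc/λ = 1240 / 1876 = 0.6610 eV.
With Z = 1, ΔE = 13.60 × (1/n_f² − 1/n_i²), so 1/n_f² − 1/n_i² = 0.04860.
With n_f = 3: 1/n_i² = 1/9 − 0.04860 = 0.06251, so n_i ≈ 4.00.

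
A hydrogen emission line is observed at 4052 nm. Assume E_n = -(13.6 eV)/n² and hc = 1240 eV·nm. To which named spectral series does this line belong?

Brackett

ΔE = 1240/4052 = 0.3060 eV.
This matches 13.6 × (1/4² − 1/5²), so n_f = 4: the Brackett series.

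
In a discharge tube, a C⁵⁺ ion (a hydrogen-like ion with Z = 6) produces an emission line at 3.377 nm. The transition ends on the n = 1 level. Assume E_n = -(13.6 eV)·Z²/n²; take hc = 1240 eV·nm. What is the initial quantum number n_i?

n_i = 2

The photon energy is ΔE = hc/λ = 1240 / 3.377 = 367.2 eV.
With Z = 6, ΔE = 489.6 × (1/n_f² − 1/n_i²), so 1/n_f² − 1/n_i² = 0.7500.
With n_f = 1: 1/n_i² = 1/1 − 0.7500 = 0.2500, so n_i ≈ 2.00.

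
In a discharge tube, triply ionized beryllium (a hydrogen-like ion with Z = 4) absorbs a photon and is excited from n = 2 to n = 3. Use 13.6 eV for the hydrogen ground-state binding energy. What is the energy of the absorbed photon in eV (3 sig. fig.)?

The Bohr energies scale as Z², so for Z = 4: E_n = −217.6/n² eV.
E_3 = −217.6/9 = −24.18 eV and E_2 = −217.6/4 = −54.40 eV.
The photon energy is |E_3 − E_2| = 30.2 eV.

30.2 eV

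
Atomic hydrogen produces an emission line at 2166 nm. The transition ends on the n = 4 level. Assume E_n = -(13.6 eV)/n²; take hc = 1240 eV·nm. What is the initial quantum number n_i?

n_i = 7

The photon energy is ΔE = hc/λ = 1240 / 2166 = 0.5725 eV.
With Z = 1, ΔE = 13.60 × (1/n_f² − 1/n_i²), so 1/n_f² − 1/n_i² = 0.04209.
With n_f = 4: 1/n_i² = 1/16 − 0.04209 = 0.02041, so n_i ≈ 7.00.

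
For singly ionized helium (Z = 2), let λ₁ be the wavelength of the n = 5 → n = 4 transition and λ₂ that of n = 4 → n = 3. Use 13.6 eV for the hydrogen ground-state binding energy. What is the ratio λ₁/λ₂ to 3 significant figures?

λ ∝ 1/ΔE ∝ 1/(1/n_f² − 1/n_i²), and the Z² and hc factors cancel in the ratio.
λ₁/λ₂ = (1/3² − 1/4²)/(1/4² − 1/5²) = 0.04861/0.02250 = 2.16.

2.16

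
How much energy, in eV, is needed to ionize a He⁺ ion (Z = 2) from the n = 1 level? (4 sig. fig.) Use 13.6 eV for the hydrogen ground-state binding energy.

54.40 eV

E_n = −13.6 Z²/n² = −54.40/n² eV for Z = 2.
E_1 = −54.40/1 = −54.40 eV, so ionization (to E = 0) requires 54.40 eV.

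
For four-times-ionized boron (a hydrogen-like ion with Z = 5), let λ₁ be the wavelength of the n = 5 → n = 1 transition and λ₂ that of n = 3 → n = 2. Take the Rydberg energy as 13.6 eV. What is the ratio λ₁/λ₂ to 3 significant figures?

0.145

λ ∝ 1/ΔE ∝ 1/(1/n_f² − 1/n_i²), and the Z² and hc factors cancel in the ratio.
λ₁/λ₂ = (1/2² − 1/3²)/(1/1² − 1/5²) = 0.1389/0.9600 = 0.145.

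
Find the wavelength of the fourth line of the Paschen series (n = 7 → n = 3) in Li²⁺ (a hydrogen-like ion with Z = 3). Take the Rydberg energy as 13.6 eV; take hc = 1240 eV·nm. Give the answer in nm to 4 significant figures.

The Paschen series terminates on n_f = 3; the fourth line has n_i = 3+4 = 7.
ΔE = 122.4 × (1/3² − 1/7²) = 11.10 eV.
λ = 1240 / 11.10 = 111.7 nm.

111.7 nm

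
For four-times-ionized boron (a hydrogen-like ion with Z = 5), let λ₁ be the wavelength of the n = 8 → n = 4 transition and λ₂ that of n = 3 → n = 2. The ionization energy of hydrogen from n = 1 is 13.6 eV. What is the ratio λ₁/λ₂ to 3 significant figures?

λ ∝ 1/ΔE ∝ 1/(1/n_f² − 1/n_i²), and the Z² and hc factors cancel in the ratio.
λ₁/λ₂ = (1/2² − 1/3²)/(1/4² − 1/8²) = 0.1389/0.04688 = 2.96.

2.96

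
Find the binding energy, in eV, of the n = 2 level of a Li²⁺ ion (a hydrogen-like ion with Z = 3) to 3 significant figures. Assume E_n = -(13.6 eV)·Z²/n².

30.6 eV

E_n = −13.6 Z²/n² = −122.4/n² eV for Z = 3.
E_2 = −122.4/4 = −30.6 eV, so ionization (to E = 0) requires 30.6 eV.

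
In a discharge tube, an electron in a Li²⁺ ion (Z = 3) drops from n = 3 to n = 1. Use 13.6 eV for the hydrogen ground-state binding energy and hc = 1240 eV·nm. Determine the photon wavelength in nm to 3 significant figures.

11.4 nm

For Z = 3 the level energies scale as Z², so the effective Rydberg energy is 13.6 × 9 = 122.4 eV.
ΔE = 122.4 × (1/1² − 1/3²) = 122.4 × 0.8889 = 108.8 eV.
λ = hc/ΔE = 1240 / 108.8 = 11.4 nm.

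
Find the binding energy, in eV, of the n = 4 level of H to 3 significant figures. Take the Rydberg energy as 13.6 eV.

0.850 eV

E_4 = −13.60/16 = −0.850 eV, so ionization (to E = 0) requires 0.850 eV.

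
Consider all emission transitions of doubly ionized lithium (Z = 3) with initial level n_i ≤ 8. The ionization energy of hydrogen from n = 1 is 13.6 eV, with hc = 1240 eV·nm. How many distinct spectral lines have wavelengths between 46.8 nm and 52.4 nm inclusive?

1

Enumerate all n_i → n_f pairs with 1 ≤ n_f < n_i ≤ 8 and compute λ = 1240 / [13.6·9·(1/n_f² − 1/n_i²)].
Lines falling in [46.8, 52.4] nm: 5→2 (48.24 nm).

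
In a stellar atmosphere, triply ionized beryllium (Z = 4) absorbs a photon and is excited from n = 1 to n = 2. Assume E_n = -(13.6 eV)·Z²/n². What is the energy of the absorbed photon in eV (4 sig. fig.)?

163.2 eV

The Bohr energies scale as Z², so for Z = 4: E_n = −217.6/n² eV.
E_2 = −217.6/4 = −54.40 eV and E_1 = −217.6/1 = −217.6 eV.
The photon energy is |E_2 − E_1| = 163.2 eV.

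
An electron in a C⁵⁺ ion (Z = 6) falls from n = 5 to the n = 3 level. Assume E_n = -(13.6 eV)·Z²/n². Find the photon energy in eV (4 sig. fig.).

The Bohr energies scale as Z², so for Z = 6: E_n = −489.6/n² eV.
E_5 = −489.6/25 = −19.58 eV and E_3 = −489.6/9 = −54.40 eV.
The photon energy is |E_5 − E_3| = 34.82 eV.

34.82 eV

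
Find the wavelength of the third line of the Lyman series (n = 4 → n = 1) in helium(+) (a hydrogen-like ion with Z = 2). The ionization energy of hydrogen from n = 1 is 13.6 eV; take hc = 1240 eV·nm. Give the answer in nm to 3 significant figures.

The Lyman series terminates on n_f = 1; the third line has n_i = 1+3 = 4.
ΔE = 54.40 × (1/1² − 1/4²) = 51.00 eV.
λ = 1240 / 51.00 = 24.3 nm.

24.3 nm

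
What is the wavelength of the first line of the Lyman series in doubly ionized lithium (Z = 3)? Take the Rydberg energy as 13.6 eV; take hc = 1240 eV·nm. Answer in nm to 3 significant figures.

The Lyman series terminates on n_f = 1; the first line has n_i = 1+1 = 2.
ΔE = 122.4 × (1/1² − 1/2²) = 91.80 eV.
λ = 1240 / 91.80 = 13.5 nm.

13.5 nm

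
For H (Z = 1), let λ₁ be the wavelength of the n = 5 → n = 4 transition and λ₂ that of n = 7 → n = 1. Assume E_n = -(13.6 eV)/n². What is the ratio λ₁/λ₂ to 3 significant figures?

λ ∝ 1/ΔE ∝ 1/(1/n_f² − 1/n_i²), and the Z² and hc factors cancel in the ratio.
λ₁/λ₂ = (1/1² − 1/7²)/(1/4² − 1/5²) = 0.9796/0.02250 = 43.5.

43.5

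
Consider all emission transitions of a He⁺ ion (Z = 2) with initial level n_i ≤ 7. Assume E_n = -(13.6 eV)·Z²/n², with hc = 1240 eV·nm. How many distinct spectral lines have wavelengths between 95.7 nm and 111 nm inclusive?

Enumerate all n_i → n_f pairs with 1 ≤ n_f < n_i ≤ 7 and compute λ = 1240 / [13.6·4·(1/n_f² − 1/n_i²)].
Lines falling in [95.7, 111] nm: 7→2 (99.28 nm), 6→2 (102.6 nm), 5→2 (108.5 nm).

3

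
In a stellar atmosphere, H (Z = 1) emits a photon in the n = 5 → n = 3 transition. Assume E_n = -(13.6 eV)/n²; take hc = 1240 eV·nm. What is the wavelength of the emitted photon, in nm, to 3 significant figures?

1280 nm

ΔE = 13.60 × (1/3² − 1/5²) = 13.60 × 0.07111 = 0.9671 eV.
λ = hc/ΔE = 1240 / 0.9671 = 1280 nm.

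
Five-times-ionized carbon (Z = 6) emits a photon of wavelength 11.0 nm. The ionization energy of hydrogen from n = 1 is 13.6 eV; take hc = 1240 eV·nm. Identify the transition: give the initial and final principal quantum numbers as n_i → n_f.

n_i = 7, n_f = 2

The photon energy is ΔE = hc/λ = 1240 / 11.0 = 112.7 eV.
With Z = 6, ΔE = 489.6 × (1/n_f² − 1/n_i²), so 1/n_f² − 1/n_i² = 0.2302.
Trying n_f = 2 gives 1/n_i² = 0.01976, i.e. n_i ≈ 7; this pair matches.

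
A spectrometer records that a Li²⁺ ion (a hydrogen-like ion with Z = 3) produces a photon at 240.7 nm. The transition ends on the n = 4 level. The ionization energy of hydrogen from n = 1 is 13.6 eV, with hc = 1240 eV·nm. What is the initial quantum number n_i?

n_i = 7

The photon energy is ΔE = hc/λ = 1240 / 240.7 = 5.152 eV.
With Z = 3, ΔE = 122.4 × (1/n_f² − 1/n_i²), so 1/n_f² − 1/n_i² = 0.04209.
With n_f = 4: 1/n_i² = 1/16 − 0.04209 = 0.02041, so n_i ≈ 7.00.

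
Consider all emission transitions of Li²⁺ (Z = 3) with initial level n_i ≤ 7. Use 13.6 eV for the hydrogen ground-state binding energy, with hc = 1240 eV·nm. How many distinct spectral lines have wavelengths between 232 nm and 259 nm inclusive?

1

Enumerate all n_i → n_f pairs with 1 ≤ n_f < n_i ≤ 7 and compute λ = 1240 / [13.6·9·(1/n_f² − 1/n_i²)].
Lines falling in [232, 259] nm: 7→4 (240.7 nm).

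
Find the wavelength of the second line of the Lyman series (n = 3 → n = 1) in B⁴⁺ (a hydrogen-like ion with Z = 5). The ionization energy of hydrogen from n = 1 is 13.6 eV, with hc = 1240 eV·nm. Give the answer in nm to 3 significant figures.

4.10 nm

The Lyman series terminates on n_f = 1; the second line has n_i = 1+2 = 3.
ΔE = 340.0 × (1/1² − 1/3²) = 302.2 eV.
λ = 1240 / 302.2 = 4.10 nm.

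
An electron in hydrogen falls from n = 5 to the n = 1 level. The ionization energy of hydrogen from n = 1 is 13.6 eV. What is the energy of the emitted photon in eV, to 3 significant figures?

E_5 = −13.60/25 = −0.5440 eV and E_1 = −13.60/1 = −13.60 eV.
The photon energy is |E_5 − E_1| = 13.1 eV.

13.1 eV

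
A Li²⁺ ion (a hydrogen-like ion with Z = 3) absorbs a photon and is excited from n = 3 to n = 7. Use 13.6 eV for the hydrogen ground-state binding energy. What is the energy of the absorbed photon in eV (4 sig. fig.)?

11.10 eV

The Bohr energies scale as Z², so for Z = 3: E_n = −122.4/n² eV.
E_7 = −122.4/49 = −2.498 eV and E_3 = −122.4/9 = −13.60 eV.
The photon energy is |E_7 − E_3| = 11.10 eV.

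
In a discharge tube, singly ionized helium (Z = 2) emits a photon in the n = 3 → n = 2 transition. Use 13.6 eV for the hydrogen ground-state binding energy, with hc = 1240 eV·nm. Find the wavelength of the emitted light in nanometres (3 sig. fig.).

For Z = 2 the level energies scale as Z², so the effective Rydberg energy is 13.6 × 4 = 54.40 eV.
ΔE = 54.40 × (1/2² − 1/3²) = 54.40 × 0.1389 = 7.556 eV.
λ = hc/ΔE = 1240 / 7.556 = 164 nm.

164 nm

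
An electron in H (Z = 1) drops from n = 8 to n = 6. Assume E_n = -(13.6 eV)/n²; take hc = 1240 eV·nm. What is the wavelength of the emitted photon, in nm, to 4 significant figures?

ΔE = 13.60 × (1/6² − 1/8²) = 13.60 × 0.01215 = 0.1653 eV.
λ = hc/ΔE = 1240 / 0.1653 = 7503 nm.

7503 nm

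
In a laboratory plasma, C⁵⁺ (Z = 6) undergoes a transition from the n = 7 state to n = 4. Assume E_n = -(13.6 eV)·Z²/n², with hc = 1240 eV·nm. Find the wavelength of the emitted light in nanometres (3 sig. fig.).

For Z = 6 the level energies scale as Z², so the effective Rydberg energy is 13.6 × 36 = 489.6 eV.
ΔE = 489.6 × (1/4² − 1/7²) = 489.6 × 0.04209 = 20.61 eV.
λ = hc/ΔE = 1240 / 20.61 = 60.2 nm.

60.2 nm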